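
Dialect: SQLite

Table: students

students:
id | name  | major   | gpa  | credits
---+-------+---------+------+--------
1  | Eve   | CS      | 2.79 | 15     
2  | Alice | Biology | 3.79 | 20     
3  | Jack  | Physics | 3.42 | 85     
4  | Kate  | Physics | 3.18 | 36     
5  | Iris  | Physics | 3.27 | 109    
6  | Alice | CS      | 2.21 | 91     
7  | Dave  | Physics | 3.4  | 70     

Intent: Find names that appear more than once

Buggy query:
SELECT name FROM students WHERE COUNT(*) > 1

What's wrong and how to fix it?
Bug: COUNT(*) is an aggregate and cannot be used in WHERE

Fix: Group first, then use HAVING for the count condition

Corrected query:
SELECT name FROM students GROUP BY name HAVING COUNT(*) > 1

Result:
name 
-----
Alice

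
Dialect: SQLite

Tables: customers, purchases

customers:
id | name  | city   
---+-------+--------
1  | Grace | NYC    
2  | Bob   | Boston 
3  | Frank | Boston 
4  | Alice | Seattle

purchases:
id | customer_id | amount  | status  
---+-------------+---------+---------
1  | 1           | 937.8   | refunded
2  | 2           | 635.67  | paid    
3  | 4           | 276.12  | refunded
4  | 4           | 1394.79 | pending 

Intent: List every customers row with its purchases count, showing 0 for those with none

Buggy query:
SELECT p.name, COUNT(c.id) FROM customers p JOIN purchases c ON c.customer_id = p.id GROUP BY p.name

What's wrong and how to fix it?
Bug: An inner join excludes parents with zero children

Fix: Switch to LEFT JOIN to retain unmatched parent rows

Corrected query:
SELECT p.name, COUNT(c.id) FROM customers p LEFT JOIN purchases c ON c.customer_id = p.id GROUP BY p.name

Result:
name  | COUNT(c.id)
------+------------
Alice | 2          
Bob   | 1          
Frank | 0          
Grace | 1          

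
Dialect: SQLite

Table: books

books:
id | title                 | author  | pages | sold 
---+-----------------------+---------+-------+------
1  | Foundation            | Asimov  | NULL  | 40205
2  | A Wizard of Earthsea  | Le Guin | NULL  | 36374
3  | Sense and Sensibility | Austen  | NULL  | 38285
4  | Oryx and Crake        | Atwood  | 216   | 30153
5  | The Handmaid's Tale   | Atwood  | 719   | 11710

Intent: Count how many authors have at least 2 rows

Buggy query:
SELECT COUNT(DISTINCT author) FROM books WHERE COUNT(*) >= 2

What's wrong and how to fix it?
Bug: COUNT(*) cannot appear in WHERE; the per-group count doesn't exist yet

Fix: Use a subquery that GROUPs and filters with HAVING, then count its rows

Corrected query:
SELECT COUNT(*) FROM (SELECT author FROM books GROUP BY author HAVING COUNT(*) >= 2)

Result:
COUNT(*)
--------
1       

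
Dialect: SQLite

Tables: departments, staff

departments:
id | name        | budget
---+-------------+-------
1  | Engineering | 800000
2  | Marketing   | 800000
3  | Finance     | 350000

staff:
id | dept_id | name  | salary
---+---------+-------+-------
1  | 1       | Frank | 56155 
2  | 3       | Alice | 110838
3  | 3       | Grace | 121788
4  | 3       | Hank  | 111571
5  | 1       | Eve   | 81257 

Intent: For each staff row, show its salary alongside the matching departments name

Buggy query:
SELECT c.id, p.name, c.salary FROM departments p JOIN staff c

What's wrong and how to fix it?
Bug: Missing join condition: each staff row is matched to all departments rows instead of just its own

Fix: Specify the join condition linking the foreign key to the parent id

Corrected query:
SELECT c.id, p.name, c.salary FROM departments p JOIN staff c ON c.dept_id = p.id

Result:
id | name        | salary
---+-------------+-------
1  | Engineering | 56155 
2  | Finance     | 110838
3  | Finance     | 121788
4  | Finance     | 111571
5  | Engineering | 81257 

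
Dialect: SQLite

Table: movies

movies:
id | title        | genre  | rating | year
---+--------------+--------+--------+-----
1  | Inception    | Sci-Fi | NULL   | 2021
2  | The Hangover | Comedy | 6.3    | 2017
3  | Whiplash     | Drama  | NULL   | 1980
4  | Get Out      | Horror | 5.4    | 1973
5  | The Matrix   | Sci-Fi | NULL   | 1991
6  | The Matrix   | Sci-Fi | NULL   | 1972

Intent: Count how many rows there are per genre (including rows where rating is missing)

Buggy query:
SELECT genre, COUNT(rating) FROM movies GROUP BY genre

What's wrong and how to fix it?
Bug: COUNT(rating) skips NULLs, so groups with missing rating are undercounted

Fix: Replace COUNT(rating) with COUNT(*)

Corrected query:
SELECT genre, COUNT(*) FROM movies GROUP BY genre

Result:
genre  | COUNT(*)
-------+---------
Comedy | 1       
Drama  | 1       
Horror | 1       
Sci-Fi | 3       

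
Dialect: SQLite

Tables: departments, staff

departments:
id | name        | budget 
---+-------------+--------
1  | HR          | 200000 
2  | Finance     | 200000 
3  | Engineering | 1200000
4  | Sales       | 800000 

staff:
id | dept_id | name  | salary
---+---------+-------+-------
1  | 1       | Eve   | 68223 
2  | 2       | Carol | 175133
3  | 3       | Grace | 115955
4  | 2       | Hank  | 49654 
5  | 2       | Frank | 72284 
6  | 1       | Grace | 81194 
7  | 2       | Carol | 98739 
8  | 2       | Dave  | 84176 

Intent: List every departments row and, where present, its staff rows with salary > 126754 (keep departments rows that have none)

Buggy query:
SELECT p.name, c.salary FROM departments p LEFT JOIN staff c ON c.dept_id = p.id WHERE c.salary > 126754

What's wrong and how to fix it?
Bug: Filtering c.salary in WHERE discards the NULL rows produced by LEFT JOIN, turning it into an inner join

Fix: Move the right-table condition into the ON clause so unmatched parents are kept

Corrected query:
SELECT p.name, c.salary FROM departments p LEFT JOIN staff c ON c.dept_id = p.id AND c.salary > 126754

Result:
name        | salary
------------+-------
HR          | NULL  
Finance     | 175133
Engineering | NULL  
Sales       | NULL  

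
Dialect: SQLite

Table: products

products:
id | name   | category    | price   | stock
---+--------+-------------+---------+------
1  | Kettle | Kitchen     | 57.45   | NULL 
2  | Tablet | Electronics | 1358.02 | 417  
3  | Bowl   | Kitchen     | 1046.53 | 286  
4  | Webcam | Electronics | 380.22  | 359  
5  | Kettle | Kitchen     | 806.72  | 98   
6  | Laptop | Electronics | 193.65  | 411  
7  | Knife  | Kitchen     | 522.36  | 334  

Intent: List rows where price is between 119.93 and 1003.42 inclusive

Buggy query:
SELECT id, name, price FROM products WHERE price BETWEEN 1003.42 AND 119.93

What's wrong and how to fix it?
Bug: BETWEEN expects the lower bound first; with 1003.42 AND 119.93 the range is empty

Fix: Write BETWEEN 119.93 AND 1003.42

Corrected query:
SELECT id, name, price FROM products WHERE price BETWEEN 119.93 AND 1003.42

Result:
id | name   | price 
---+--------+-------
4  | Webcam | 380.22
5  | Kettle | 806.72
6  | Laptop | 193.65
7  | Knife  | 522.36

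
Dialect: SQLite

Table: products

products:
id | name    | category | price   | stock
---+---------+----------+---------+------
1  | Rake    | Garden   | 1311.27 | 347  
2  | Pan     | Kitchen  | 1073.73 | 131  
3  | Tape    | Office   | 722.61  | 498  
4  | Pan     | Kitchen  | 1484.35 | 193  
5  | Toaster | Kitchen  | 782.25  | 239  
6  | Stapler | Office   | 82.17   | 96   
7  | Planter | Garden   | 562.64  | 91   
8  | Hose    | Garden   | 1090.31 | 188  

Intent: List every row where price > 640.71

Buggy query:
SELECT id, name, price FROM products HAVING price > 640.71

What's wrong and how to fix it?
Bug: This is a non-aggregate query (no GROUP BY, no aggregates), so in SQLite the HAVING clause is invalid here; a row-level condition belongs in WHERE

Fix: Use WHERE for row-level filtering

Corrected query:
SELECT id, name, price FROM products WHERE price > 640.71

Result:
id | name    | price  
---+---------+--------
1  | Rake    | 1311.27
2  | Pan     | 1073.73
3  | Tape    | 722.61 
4  | Pan     | 1484.35
5  | Toaster | 782.25 
8  | Hose    | 1090.31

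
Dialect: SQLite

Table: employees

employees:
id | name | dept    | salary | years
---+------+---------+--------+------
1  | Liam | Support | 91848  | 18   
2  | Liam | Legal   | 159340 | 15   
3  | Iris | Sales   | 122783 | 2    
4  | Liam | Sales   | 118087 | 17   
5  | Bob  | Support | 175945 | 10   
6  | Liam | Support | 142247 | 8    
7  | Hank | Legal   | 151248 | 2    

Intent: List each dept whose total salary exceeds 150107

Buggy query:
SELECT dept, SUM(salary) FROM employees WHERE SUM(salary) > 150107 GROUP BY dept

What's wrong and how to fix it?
Bug: Aggregate functions cannot appear in a WHERE clause

Fix: Use HAVING (which filters groups after aggregation) instead of WHERE

Corrected query:
SELECT dept, SUM(salary) FROM employees GROUP BY dept HAVING SUM(salary) > 150107

Result:
dept    | SUM(salary)
--------+------------
Legal   | 310588     
Sales   | 240870     
Support | 410040     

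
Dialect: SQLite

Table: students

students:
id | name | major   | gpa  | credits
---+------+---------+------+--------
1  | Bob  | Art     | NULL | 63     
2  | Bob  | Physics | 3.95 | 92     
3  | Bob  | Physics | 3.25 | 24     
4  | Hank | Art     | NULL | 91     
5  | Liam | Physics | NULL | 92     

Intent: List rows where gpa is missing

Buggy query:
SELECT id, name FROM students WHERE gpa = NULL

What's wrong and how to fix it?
Bug: Comparing to NULL with '=' never matches; NULL = NULL is unknown, not true

Fix: Use IS NULL to test for NULL

Corrected query:
SELECT id, name FROM students WHERE gpa IS NULL

Result:
id | name
---+-----
1  | Bob 
4  | Hank
5  | Liam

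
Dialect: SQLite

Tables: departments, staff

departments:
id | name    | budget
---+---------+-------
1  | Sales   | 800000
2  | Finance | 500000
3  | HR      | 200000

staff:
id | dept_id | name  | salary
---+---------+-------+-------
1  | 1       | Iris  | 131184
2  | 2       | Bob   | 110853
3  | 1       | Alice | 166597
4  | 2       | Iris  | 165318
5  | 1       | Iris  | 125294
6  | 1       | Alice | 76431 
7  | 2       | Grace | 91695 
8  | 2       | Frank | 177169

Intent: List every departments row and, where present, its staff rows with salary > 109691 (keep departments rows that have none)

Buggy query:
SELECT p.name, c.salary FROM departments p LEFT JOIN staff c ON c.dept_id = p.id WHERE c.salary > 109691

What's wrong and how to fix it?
Bug: A WHERE condition on the right-hand table after LEFT JOIN drops unmatched parents

Fix: Put 'c.salary > 109691' in the JOIN's ON clause instead of WHERE

Corrected query:
SELECT p.name, c.salary FROM departments p LEFT JOIN staff c ON c.dept_id = p.id AND c.salary > 109691

Result:
name    | salary
--------+-------
Sales   | 125294
Sales   | 131184
Sales   | 166597
Finance | 110853
Finance | 165318
Finance | 177169
HR      | NULL  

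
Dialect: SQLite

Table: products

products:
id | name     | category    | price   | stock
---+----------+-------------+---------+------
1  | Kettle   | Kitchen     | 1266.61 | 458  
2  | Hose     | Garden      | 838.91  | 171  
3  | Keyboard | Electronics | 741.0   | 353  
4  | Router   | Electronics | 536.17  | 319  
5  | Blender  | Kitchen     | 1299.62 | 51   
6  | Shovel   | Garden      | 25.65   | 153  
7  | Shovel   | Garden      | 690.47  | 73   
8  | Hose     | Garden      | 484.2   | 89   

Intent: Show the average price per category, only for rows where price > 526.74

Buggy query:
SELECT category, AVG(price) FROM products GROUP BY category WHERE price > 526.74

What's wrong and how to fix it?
Bug: Row-level WHERE must come before GROUP BY in the clause order

Fix: Move the WHERE clause before GROUP BY

Corrected query:
SELECT category, AVG(price) FROM products WHERE price > 526.74 GROUP BY category

Result:
category    | AVG(price)
------------+-----------
Electronics | 638.585   
Garden      | 764.69    
Kitchen     | 1283.115  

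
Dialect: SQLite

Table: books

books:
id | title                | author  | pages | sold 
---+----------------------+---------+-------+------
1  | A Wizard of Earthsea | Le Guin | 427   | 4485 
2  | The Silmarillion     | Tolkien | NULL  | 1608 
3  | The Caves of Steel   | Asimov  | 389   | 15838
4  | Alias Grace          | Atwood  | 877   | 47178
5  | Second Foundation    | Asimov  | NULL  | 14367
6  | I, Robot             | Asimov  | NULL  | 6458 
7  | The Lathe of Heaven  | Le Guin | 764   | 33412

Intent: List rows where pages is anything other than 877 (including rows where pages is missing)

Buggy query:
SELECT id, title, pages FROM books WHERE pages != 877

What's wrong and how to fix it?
Bug: 'pages != 877' is unknown when pages is NULL, so NULL rows are silently excluded

Fix: Add an explicit OR pages IS NULL to include the missing-value rows

Corrected query:
SELECT id, title, pages FROM books WHERE pages != 877 OR pages IS NULL

Result:
id | title                | pages
---+----------------------+------
1  | A Wizard of Earthsea | 427  
2  | The Silmarillion     | NULL 
3  | The Caves of Steel   | 389  
5  | Second Foundation    | NULL 
6  | I, Robot             | NULL 
7  | The Lathe of Heaven  | 764  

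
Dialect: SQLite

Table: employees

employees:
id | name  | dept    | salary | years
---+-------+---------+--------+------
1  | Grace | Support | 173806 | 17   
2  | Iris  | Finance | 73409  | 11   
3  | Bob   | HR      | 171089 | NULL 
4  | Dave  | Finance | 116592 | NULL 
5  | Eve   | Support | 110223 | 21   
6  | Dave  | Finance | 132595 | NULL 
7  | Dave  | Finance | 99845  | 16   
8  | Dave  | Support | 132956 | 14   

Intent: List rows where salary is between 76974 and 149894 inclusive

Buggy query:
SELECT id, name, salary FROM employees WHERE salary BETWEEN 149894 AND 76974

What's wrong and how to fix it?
Bug: The bounds are reversed; BETWEEN a AND b requires a <= b to match anything

Fix: Swap the bounds so the smaller value comes first

Corrected query:
SELECT id, name, salary FROM employees WHERE salary BETWEEN 76974 AND 149894

Result:
id | name | salary
---+------+-------
4  | Dave | 116592
5  | Eve  | 110223
6  | Dave | 132595
7  | Dave | 99845 
8  | Dave | 132956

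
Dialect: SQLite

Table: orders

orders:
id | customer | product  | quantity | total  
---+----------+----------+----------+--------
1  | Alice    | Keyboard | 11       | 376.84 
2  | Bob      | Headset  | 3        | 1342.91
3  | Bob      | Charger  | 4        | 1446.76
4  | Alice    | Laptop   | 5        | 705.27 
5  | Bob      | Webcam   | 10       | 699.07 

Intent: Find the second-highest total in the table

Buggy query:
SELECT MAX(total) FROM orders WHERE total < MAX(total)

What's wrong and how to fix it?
Bug: MAX(total) on the right of the comparison is an aggregate-in-WHERE error

Fix: Compute the overall MAX in a subquery, then take MAX of rows below it

Corrected query:
SELECT MAX(total) FROM orders WHERE total < (SELECT MAX(total) FROM orders)

Result:
MAX(total)
----------
1342.91   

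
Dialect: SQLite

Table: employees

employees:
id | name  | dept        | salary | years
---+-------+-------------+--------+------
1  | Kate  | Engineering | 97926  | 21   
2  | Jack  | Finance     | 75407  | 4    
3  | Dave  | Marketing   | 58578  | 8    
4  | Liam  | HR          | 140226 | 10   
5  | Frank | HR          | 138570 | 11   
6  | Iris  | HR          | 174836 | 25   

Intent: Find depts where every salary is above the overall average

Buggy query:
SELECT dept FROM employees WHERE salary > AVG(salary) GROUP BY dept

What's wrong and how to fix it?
Bug: WHERE evaluates per row before aggregation, so AVG() is unavailable

Fix: Compute the overall average in a scalar subquery and compare each group's MIN against it in HAVING

Corrected query:
SELECT dept FROM employees GROUP BY dept HAVING MIN(salary) > (SELECT AVG(salary) FROM employees)

Result:
dept
----
HR  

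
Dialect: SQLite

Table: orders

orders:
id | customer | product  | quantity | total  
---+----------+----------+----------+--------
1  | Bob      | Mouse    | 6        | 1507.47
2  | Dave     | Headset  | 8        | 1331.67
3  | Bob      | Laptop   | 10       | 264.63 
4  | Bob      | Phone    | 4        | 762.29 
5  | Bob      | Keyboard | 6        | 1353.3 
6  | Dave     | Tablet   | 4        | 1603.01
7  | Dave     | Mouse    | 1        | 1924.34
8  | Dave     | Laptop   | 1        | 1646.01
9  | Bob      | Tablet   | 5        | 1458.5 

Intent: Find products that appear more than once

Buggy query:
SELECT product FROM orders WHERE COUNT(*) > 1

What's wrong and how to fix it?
Bug: WHERE can't reference COUNT(*); aggregates are computed after WHERE

Fix: Group first, then use HAVING for the count condition

Corrected query:
SELECT product FROM orders GROUP BY product HAVING COUNT(*) > 1

Result:
product
-------
Laptop 
Mouse  
Tablet 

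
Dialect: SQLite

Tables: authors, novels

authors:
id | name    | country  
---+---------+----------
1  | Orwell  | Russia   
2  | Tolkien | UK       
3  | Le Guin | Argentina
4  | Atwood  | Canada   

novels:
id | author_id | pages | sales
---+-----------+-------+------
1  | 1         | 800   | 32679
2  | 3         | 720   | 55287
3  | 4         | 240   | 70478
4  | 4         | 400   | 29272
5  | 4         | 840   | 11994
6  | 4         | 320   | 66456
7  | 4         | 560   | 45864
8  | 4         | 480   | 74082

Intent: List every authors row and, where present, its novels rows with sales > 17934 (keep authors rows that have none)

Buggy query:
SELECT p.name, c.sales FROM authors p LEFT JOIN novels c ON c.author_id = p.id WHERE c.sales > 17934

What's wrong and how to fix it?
Bug: Filtering c.sales in WHERE discards the NULL rows produced by LEFT JOIN, turning it into an inner join

Fix: Move the right-table condition into the ON clause so unmatched parents are kept

Corrected query:
SELECT p.name, c.sales FROM authors p LEFT JOIN novels c ON c.author_id = p.id AND c.sales > 17934

Result:
name    | sales
--------+------
Orwell  | 32679
Tolkien | NULL 
Le Guin | 55287
Atwood  | 29272
Atwood  | 45864
Atwood  | 66456
Atwood  | 70478
Atwood  | 74082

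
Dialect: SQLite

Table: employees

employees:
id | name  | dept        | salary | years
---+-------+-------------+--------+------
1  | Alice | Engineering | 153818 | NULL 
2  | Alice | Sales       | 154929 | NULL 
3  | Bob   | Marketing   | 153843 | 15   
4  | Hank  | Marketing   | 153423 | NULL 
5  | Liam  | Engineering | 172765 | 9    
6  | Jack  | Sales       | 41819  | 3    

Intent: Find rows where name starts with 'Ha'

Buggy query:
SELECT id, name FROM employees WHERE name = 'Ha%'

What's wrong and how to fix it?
Bug: '=' compares the literal string including the % character; pattern matching needs LIKE

Fix: Replace '=' with LIKE so 'Ha%' is treated as a pattern

Corrected query:
SELECT id, name FROM employees WHERE name LIKE 'Ha%'

Result:
id | name
---+-----
4  | Hank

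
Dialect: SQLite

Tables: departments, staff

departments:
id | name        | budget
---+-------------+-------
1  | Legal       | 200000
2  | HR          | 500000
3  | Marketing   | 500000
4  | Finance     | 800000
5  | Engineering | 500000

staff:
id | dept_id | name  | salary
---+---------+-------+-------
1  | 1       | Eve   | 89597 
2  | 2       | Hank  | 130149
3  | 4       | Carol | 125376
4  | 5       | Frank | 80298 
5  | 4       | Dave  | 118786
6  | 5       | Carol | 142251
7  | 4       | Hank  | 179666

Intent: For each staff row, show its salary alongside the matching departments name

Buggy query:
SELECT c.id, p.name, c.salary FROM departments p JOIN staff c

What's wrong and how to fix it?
Bug: JOIN with no ON clause produces a cartesian product; every staff row pairs with every departments row

Fix: Specify the join condition linking the foreign key to the parent id

Corrected query:
SELECT c.id, p.name, c.salary FROM departments p JOIN staff c ON c.dept_id = p.id

Result:
id | name        | salary
---+-------------+-------
1  | Legal       | 89597 
2  | HR          | 130149
3  | Finance     | 125376
4  | Engineering | 80298 
5  | Finance     | 118786
6  | Engineering | 142251
7  | Finance     | 179666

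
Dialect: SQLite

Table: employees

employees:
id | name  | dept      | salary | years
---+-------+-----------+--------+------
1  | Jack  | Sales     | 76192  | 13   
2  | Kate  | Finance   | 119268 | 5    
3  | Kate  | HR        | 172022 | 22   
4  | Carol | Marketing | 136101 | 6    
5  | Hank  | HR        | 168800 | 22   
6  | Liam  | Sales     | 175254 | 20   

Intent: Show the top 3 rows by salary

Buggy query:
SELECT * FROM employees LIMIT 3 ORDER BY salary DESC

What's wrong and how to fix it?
Bug: ORDER BY cannot follow LIMIT; LIMIT is the final clause

Fix: Swap the clauses: ORDER BY first, then LIMIT

Corrected query:
SELECT * FROM employees ORDER BY salary DESC LIMIT 3

Result:
id | name | dept  | salary | years
---+------+-------+--------+------
6  | Liam | Sales | 175254 | 20   
3  | Kate | HR    | 172022 | 22   
5  | Hank | HR    | 168800 | 22   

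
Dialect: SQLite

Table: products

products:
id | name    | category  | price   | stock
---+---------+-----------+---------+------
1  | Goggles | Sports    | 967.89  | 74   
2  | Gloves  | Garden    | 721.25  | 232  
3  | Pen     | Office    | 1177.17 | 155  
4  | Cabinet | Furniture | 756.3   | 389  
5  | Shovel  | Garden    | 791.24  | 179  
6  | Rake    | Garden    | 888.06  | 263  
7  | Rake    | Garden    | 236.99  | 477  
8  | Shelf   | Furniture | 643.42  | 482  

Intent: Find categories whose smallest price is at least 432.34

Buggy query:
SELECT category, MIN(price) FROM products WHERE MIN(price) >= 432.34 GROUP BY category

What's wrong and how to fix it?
Bug: Aggregates like MIN are computed per group after WHERE runs

Fix: Replace WHERE with HAVING after the GROUP BY

Corrected query:
SELECT category, MIN(price) FROM products GROUP BY category HAVING MIN(price) >= 432.34

Result:
category  | MIN(price)
----------+-----------
Furniture | 643.42    
Office    | 1177.17   
Sports    | 967.89    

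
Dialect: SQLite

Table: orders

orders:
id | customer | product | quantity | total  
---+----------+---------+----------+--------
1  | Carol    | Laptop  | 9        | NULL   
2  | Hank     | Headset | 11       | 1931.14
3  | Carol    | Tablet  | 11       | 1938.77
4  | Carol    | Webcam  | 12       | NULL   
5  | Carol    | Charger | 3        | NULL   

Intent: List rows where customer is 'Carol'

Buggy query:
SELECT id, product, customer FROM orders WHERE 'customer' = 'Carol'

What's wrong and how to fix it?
Bug: 'customer' in single quotes is a string literal, not the column; the comparison is literal-vs-literal and never true

Fix: Reference the column as customer without single quotes

Corrected query:
SELECT id, product, customer FROM orders WHERE customer = 'Carol'

Result:
id | product | customer
---+---------+---------
1  | Laptop  | Carol   
3  | Tablet  | Carol   
4  | Webcam  | Carol   
5  | Charger | Carol   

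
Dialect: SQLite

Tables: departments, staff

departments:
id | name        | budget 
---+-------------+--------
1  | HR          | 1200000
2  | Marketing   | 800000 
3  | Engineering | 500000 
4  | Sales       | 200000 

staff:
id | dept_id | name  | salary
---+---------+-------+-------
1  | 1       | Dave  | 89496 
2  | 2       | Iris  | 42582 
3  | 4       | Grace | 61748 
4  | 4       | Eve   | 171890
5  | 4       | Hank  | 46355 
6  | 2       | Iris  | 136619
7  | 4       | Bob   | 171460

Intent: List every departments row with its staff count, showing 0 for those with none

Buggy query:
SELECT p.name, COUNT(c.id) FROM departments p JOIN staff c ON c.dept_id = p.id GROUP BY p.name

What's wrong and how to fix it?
Bug: An inner join excludes parents with zero children

Fix: Switch to LEFT JOIN to retain unmatched parent rows

Corrected query:
SELECT p.name, COUNT(c.id) FROM departments p LEFT JOIN staff c ON c.dept_id = p.id GROUP BY p.name

Result:
name        | COUNT(c.id)
------------+------------
Engineering | 0          
HR          | 1          
Marketing   | 2          
Sales       | 4          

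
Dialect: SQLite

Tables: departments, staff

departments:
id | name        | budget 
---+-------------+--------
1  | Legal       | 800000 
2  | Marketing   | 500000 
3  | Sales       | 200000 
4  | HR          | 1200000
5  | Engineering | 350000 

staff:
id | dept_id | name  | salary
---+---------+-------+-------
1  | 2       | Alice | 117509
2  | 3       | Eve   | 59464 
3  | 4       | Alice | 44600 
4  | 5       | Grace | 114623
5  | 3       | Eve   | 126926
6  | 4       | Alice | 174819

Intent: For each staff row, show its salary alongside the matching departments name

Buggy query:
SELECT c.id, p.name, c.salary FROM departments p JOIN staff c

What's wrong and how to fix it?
Bug: Missing join condition: each staff row is matched to all departments rows instead of just its own

Fix: Specify the join condition linking the foreign key to the parent id

Corrected query:
SELECT c.id, p.name, c.salary FROM departments p JOIN staff c ON c.dept_id = p.id

Result:
id | name        | salary
---+-------------+-------
1  | Marketing   | 117509
2  | Sales       | 59464 
3  | HR          | 44600 
4  | Engineering | 114623
5  | Sales       | 126926
6  | HR          | 174819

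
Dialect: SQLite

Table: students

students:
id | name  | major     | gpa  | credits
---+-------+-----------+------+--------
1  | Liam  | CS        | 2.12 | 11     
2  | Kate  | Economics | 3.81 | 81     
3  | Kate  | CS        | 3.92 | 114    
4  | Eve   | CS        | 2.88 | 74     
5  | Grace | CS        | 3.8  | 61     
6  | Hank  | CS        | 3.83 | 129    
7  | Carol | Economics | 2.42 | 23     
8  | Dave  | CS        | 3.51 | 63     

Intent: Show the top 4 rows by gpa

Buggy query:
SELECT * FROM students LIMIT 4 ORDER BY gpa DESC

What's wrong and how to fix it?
Bug: LIMIT must come after ORDER BY

Fix: Sort with ORDER BY, then apply LIMIT

Corrected query:
SELECT * FROM students ORDER BY gpa DESC LIMIT 4

Result:
id | name  | major     | gpa  | credits
---+-------+-----------+------+--------
3  | Kate  | CS        | 3.92 | 114    
6  | Hank  | CS        | 3.83 | 129    
2  | Kate  | Economics | 3.81 | 81     
5  | Grace | CS        | 3.8  | 61     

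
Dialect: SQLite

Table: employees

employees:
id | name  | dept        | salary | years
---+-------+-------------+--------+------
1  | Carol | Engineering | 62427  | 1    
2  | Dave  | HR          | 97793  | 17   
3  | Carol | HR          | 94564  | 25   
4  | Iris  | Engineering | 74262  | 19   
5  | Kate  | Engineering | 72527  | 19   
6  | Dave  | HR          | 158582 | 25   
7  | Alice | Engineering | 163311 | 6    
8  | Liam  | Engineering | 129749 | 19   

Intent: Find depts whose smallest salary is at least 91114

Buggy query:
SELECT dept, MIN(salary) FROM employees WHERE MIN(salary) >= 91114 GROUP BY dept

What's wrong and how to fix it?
Bug: MIN() in WHERE is a misuse of aggregate

Fix: Replace WHERE with HAVING after the GROUP BY

Corrected query:
SELECT dept, MIN(salary) FROM employees GROUP BY dept HAVING MIN(salary) >= 91114

Result:
dept | MIN(salary)
-----+------------
HR   | 94564      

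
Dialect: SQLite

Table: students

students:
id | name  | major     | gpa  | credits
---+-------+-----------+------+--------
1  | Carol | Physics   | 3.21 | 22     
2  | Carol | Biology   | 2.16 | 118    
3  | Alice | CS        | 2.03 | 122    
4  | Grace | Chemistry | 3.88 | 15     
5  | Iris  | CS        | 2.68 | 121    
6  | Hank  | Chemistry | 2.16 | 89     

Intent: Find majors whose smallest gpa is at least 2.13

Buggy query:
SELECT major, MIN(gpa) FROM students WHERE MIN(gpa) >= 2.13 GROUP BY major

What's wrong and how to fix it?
Bug: MIN() in WHERE is a misuse of aggregate

Fix: Use HAVING for the per-group MIN condition

Corrected query:
SELECT major, MIN(gpa) FROM students GROUP BY major HAVING MIN(gpa) >= 2.13

Result:
major     | MIN(gpa)
----------+---------
Biology   | 2.16    
Chemistry | 2.16    
Physics   | 3.21    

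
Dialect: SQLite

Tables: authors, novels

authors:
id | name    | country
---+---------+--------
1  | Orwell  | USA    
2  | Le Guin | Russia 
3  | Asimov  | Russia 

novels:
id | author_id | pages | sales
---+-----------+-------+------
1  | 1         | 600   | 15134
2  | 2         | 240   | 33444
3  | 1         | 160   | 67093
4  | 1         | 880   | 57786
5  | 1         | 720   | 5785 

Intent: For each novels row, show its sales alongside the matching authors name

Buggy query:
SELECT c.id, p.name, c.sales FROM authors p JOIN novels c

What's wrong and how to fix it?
Bug: JOIN with no ON clause produces a cartesian product; every novels row pairs with every authors row

Fix: Add ON c.author_id = p.id to the JOIN

Corrected query:
SELECT c.id, p.name, c.sales FROM authors p JOIN novels c ON c.author_id = p.id

Result:
id | name    | sales
---+---------+------
1  | Orwell  | 15134
2  | Le Guin | 33444
3  | Orwell  | 67093
4  | Orwell  | 57786
5  | Orwell  | 5785 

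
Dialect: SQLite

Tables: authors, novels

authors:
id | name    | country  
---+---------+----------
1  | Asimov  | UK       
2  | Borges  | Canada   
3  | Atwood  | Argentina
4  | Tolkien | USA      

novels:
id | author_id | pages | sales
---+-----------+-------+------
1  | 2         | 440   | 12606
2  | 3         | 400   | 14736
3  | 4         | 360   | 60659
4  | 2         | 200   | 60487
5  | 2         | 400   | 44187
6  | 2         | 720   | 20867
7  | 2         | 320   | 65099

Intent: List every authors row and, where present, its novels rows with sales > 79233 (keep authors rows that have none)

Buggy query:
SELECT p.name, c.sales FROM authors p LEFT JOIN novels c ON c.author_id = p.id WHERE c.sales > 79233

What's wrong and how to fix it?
Bug: A WHERE condition on the right-hand table after LEFT JOIN drops unmatched parents

Fix: Move the right-table condition into the ON clause so unmatched parents are kept

Corrected query:
SELECT p.name, c.sales FROM authors p LEFT JOIN novels c ON c.author_id = p.id AND c.sales > 79233

Result:
name    | sales
--------+------
Asimov  | NULL 
Borges  | NULL 
Atwood  | NULL 
Tolkien | NULL 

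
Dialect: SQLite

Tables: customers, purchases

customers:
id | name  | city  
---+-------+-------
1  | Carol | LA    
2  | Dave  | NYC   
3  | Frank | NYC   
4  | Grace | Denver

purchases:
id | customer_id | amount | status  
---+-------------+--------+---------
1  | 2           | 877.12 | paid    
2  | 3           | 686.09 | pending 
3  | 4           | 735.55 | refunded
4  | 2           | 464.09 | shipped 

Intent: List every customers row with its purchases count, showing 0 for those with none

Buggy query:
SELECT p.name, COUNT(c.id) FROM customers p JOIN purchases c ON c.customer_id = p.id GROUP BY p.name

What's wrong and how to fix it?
Bug: An inner join excludes parents with zero children

Fix: Switch to LEFT JOIN to retain unmatched parent rows

Corrected query:
SELECT p.name, COUNT(c.id) FROM customers p LEFT JOIN purchases c ON c.customer_id = p.id GROUP BY p.name

Result:
name  | COUNT(c.id)
------+------------
Carol | 0          
Dave  | 2          
Frank | 1          
Grace | 1          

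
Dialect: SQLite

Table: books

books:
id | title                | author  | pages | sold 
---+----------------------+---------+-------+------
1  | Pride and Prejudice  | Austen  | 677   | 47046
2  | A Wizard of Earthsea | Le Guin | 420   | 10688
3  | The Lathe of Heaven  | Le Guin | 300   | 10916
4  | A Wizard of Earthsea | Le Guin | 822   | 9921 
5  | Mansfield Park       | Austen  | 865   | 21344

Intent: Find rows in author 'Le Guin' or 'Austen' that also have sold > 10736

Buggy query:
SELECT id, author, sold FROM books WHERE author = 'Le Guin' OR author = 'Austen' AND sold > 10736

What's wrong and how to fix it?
Bug: Without parentheses, AND is evaluated before OR, so the sold filter only applies to the 'Austen' branch

Fix: Add parentheses around the OR so the AND applies to both alternatives

Corrected query:
SELECT id, author, sold FROM books WHERE (author = 'Le Guin' OR author = 'Austen') AND sold > 10736

Result:
id | author  | sold 
---+---------+------
1  | Austen  | 47046
3  | Le Guin | 10916
5  | Austen  | 21344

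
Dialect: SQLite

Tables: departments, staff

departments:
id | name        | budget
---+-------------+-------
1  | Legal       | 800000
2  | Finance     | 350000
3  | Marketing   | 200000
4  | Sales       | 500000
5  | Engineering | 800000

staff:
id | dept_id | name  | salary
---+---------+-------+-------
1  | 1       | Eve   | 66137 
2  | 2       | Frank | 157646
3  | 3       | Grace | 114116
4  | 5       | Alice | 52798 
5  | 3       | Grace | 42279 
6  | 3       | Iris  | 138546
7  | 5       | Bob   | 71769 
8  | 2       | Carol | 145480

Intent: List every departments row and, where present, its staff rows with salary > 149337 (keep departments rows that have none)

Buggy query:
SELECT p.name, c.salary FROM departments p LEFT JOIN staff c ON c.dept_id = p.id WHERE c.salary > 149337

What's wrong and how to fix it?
Bug: Filtering c.salary in WHERE discards the NULL rows produced by LEFT JOIN, turning it into an inner join

Fix: Put 'c.salary > 149337' in the JOIN's ON clause instead of WHERE

Corrected query:
SELECT p.name, c.salary FROM departments p LEFT JOIN staff c ON c.dept_id = p.id AND c.salary > 149337

Result:
name        | salary
------------+-------
Legal       | NULL  
Finance     | 157646
Marketing   | NULL  
Sales       | NULL  
Engineering | NULL  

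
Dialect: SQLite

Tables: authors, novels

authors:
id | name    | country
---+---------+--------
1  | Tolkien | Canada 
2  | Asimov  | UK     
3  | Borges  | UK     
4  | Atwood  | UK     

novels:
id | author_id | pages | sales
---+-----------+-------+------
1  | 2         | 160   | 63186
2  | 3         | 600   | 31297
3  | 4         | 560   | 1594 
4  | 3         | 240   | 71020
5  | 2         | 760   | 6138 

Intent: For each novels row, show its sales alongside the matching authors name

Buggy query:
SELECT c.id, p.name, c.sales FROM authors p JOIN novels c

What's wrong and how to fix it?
Bug: JOIN with no ON clause produces a cartesian product; every novels row pairs with every authors row

Fix: Specify the join condition linking the foreign key to the parent id

Corrected query:
SELECT c.id, p.name, c.sales FROM authors p JOIN novels c ON c.author_id = p.id

Result:
id | name   | sales
---+--------+------
1  | Asimov | 63186
2  | Borges | 31297
3  | Atwood | 1594 
4  | Borges | 71020
5  | Asimov | 6138 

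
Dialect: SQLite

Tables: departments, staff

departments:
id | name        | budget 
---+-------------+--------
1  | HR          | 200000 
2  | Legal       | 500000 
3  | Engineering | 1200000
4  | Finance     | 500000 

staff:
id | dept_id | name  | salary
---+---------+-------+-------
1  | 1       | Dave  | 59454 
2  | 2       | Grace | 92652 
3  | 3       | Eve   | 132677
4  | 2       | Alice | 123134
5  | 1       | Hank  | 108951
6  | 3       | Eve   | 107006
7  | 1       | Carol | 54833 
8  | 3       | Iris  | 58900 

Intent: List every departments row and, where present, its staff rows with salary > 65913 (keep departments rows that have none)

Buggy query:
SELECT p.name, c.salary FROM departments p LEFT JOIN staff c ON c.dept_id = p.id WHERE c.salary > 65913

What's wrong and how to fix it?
Bug: Filtering c.salary in WHERE discards the NULL rows produced by LEFT JOIN, turning it into an inner join

Fix: Move the right-table condition into the ON clause so unmatched parents are kept

Corrected query:
SELECT p.name, c.salary FROM departments p LEFT JOIN staff c ON c.dept_id = p.id AND c.salary > 65913

Result:
name        | salary
------------+-------
HR          | 108951
Legal       | 92652 
Legal       | 123134
Engineering | 107006
Engineering | 132677
Finance     | NULL  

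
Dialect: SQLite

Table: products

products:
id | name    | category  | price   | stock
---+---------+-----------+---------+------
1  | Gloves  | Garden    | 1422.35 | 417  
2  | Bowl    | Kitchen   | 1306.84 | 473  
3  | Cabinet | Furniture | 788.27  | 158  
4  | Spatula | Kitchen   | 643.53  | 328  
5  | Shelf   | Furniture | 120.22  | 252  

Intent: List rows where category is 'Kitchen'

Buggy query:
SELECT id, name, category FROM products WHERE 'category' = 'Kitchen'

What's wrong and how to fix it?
Bug: 'category' in single quotes is a string literal, not the column; the comparison is literal-vs-literal and never true

Fix: Reference the column as category without single quotes

Corrected query:
SELECT id, name, category FROM products WHERE category = 'Kitchen'

Result:
id | name    | category
---+---------+---------
2  | Bowl    | Kitchen 
4  | Spatula | Kitchen 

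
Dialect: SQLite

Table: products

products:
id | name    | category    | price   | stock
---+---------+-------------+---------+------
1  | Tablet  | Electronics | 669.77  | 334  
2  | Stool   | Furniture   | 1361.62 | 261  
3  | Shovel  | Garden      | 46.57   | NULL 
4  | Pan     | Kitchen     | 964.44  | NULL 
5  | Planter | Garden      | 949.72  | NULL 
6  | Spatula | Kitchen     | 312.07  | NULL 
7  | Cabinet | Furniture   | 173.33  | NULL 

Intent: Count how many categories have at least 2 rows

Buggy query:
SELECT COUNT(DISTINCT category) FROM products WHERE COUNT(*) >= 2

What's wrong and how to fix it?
Bug: COUNT(*) cannot appear in WHERE; the per-group count doesn't exist yet

Fix: Group first with HAVING COUNT(*) >= 2, then COUNT the resulting groups

Corrected query:
SELECT COUNT(*) FROM (SELECT category FROM products GROUP BY category HAVING COUNT(*) >= 2)

Result:
COUNT(*)
--------
3       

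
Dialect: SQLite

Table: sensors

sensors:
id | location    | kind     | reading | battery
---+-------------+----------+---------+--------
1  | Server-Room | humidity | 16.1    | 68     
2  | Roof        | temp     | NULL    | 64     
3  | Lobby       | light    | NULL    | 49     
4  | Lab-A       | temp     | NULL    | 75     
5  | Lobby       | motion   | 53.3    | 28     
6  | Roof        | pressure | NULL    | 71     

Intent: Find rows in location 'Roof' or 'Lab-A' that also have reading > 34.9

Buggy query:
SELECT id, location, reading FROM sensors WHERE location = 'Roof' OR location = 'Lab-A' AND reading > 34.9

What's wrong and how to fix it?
Bug: Without parentheses, AND is evaluated before OR, so the reading filter only applies to the 'Lab-A' branch

Fix: Add parentheses around the OR so the AND applies to both alternatives

Corrected query:
SELECT id, location, reading FROM sensors WHERE (location = 'Roof' OR location = 'Lab-A') AND reading > 34.9

Result:
(no rows)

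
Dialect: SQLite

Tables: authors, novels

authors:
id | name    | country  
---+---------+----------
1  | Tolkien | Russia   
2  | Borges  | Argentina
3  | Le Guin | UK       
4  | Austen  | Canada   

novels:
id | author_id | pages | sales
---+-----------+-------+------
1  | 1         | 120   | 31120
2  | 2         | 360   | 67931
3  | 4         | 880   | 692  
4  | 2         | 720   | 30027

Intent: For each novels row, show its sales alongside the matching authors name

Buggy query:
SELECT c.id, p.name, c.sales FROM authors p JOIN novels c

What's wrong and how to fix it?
Bug: Missing join condition: each novels row is matched to all authors rows instead of just its own

Fix: Add ON c.author_id = p.id to the JOIN

Corrected query:
SELECT c.id, p.name, c.sales FROM authors p JOIN novels c ON c.author_id = p.id

Result:
id | name    | sales
---+---------+------
1  | Tolkien | 31120
2  | Borges  | 67931
3  | Austen  | 692  
4  | Borges  | 30027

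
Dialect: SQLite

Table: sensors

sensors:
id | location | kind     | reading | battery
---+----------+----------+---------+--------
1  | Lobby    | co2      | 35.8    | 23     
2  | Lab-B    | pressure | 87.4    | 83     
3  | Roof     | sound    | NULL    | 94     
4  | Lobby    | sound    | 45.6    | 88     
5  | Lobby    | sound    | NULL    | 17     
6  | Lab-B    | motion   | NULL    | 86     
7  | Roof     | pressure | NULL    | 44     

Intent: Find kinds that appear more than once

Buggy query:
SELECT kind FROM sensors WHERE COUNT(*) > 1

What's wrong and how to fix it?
Bug: WHERE can't reference COUNT(*); aggregates are computed after WHERE

Fix: GROUP BY kind, then filter groups with HAVING COUNT(*) > 1

Corrected query:
SELECT kind FROM sensors GROUP BY kind HAVING COUNT(*) > 1

Result:
kind    
--------
pressure
sound   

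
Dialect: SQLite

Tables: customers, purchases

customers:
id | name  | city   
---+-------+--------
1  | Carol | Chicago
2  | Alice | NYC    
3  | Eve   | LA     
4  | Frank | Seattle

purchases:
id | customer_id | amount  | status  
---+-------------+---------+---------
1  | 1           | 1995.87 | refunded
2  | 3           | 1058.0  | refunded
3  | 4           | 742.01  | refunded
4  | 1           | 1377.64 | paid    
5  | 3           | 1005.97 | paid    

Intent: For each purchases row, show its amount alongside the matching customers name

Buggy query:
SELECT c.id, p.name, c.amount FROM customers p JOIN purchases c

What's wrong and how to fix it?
Bug: Missing join condition: each purchases row is matched to all customers rows instead of just its own

Fix: Add ON c.customer_id = p.id to the JOIN

Corrected query:
SELECT c.id, p.name, c.amount FROM customers p JOIN purchases c ON c.customer_id = p.id

Result:
id | name  | amount 
---+-------+--------
1  | Carol | 1995.87
2  | Eve   | 1058   
3  | Frank | 742.01 
4  | Carol | 1377.64
5  | Eve   | 1005.97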